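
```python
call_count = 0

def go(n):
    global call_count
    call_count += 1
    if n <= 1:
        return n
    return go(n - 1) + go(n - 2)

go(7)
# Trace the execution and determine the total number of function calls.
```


go(7) calls go(6) and go(5); each non-base call branches into two more.
Let C(k) = total number of calls made by go(k), including the call to go(k) itself.
Base cases: C(0) = 1, C(1) = 1
Recurrence: C(k) = 1 + C(k-1) + C(k-2)
  C(2) = 1 + C(1) + C(0) = 1 + 1 + 1 = 3
  C(3) = 1 + C(2) + C(1) = 1 + 3 + 1 = 5
  C(4) = 1 + C(3) + C(2) = 1 + 5 + 3 = 9
  C(5) = 1 + C(4) + C(3) = 1 + 9 + 5 = 15
  C(6) = 1 + C(5) + C(4) = 1 + 15 + 9 = 25
  C(7) = 1 + C(6) + C(5) = 1 + 25 + 15 = 41
Total calls = C(7) = 41


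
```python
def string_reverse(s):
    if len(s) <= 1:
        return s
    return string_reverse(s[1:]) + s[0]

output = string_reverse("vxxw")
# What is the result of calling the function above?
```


string_reverse("vxxw")
= string_reverse("xxw") + "v"
= string_reverse("xw") + "x" + "v"
= string_reverse("w") + "x" + "x" + "v"
= "w" + "x" + "x" + "v"
= "wxxv"


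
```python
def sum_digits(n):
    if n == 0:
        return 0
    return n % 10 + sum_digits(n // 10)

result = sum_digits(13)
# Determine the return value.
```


sum_digits(13)
= 3 + sum_digits(1)
= 3 + 1 + sum_digits(0)
= 3 + 1 + 0
= 4


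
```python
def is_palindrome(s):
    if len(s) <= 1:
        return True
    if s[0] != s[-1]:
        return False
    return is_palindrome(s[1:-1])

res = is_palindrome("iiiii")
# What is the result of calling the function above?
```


is_palindrome("iiiii")
"iiiii": s[0]='i' == s[-1]='i' -> is_palindrome("iii")
"iii": s[0]='i' == s[-1]='i' -> is_palindrome("i")
"i": len <= 1 -> True
= True


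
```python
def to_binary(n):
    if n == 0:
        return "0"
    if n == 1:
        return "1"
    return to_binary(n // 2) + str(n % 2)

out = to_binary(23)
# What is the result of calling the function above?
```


to_binary(23)
= to_binary(11) + "1"
= to_binary(5) + "1" + "1"
= to_binary(2) + "1" + "1" + "1"
= to_binary(1) + "0" + "1" + "1" + "1"
= "1" + "0" + "1" + "1" + "1"
= "10111"


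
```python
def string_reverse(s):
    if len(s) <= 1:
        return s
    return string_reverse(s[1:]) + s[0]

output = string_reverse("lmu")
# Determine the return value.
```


string_reverse("lmu")
= string_reverse("mu") + "l"
= string_reverse("u") + "m" + "l"
= "u" + "m" + "l"
= "uml"


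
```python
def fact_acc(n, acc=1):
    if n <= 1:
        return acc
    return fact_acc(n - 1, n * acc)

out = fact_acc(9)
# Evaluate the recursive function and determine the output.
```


fact_acc(9, 1)
= fact_acc(8, 9 * 1) = fact_acc(8, 9)
= fact_acc(7, 8 * 9) = fact_acc(7, 72)
= fact_acc(6, 7 * 72) = fact_acc(6, 504)
= fact_acc(5, 6 * 504) = fact_acc(5, 3024)
= fact_acc(4, 5 * 3024) = fact_acc(4, 15120)
= fact_acc(3, 4 * 15120) = fact_acc(3, 60480)
= fact_acc(2, 3 * 60480) = fact_acc(2, 181440)
= fact_acc(1, 2 * 181440) = fact_acc(1, 362880)
n <= 1, return acc = 362880


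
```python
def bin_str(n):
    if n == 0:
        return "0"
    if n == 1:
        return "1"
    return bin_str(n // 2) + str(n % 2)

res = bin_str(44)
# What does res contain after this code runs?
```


bin_str(44)
= bin_str(22) + "0"
= bin_str(11) + "0" + "0"
= bin_str(5) + "1" + "0" + "0"
= bin_str(2) + "1" + "1" + "0" + "0"
= bin_str(1) + "0" + "1" + "1" + "0" + "0"
= "1" + "0" + "1" + "1" + "0" + "0"
= "101100"


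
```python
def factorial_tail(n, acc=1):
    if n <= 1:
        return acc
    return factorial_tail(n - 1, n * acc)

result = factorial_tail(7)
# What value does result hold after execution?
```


factorial_tail(7, 1)
= factorial_tail(6, 7 * 1) = factorial_tail(6, 7)
= factorial_tail(5, 6 * 7) = factorial_tail(5, 42)
= factorial_tail(4, 5 * 42) = factorial_tail(4, 210)
= factorial_tail(3, 4 * 210) = factorial_tail(3, 840)
= factorial_tail(2, 3 * 840) = factorial_tail(2, 2520)
= factorial_tail(1, 2 * 2520) = factorial_tail(1, 5040)
n <= 1, return acc = 5040


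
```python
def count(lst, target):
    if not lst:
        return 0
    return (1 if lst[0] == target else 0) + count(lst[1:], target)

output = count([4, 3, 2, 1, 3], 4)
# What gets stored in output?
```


count([4, 3, 2, 1, 3], 4)
lst[0]=4 == 4: 1 + count([3, 2, 1, 3], 4)
lst[0]=3 != 4: 0 + count([2, 1, 3], 4)
lst[0]=2 != 4: 0 + count([1, 3], 4)
lst[0]=1 != 4: 0 + count([3], 4)
lst[0]=3 != 4: 0 + count([], 4)
= 1


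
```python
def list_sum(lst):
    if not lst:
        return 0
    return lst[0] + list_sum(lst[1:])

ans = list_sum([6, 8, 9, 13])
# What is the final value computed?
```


list_sum([6, 8, 9, 13])
= 6 + list_sum([8, 9, 13])
= 6 + 8 + list_sum([9, 13])
= 6 + 8 + 9 + list_sum([13])
= 6 + 8 + 9 + 13 + list_sum([])
= 6 + 8 + 9 + 13 + 0
= 36


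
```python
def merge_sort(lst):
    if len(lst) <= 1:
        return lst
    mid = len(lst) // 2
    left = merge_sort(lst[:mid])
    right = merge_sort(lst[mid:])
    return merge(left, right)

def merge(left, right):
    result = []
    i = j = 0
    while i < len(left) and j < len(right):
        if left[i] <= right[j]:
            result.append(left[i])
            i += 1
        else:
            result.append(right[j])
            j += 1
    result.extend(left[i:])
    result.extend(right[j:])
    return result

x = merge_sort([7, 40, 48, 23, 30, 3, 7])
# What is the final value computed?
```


merge_sort([7, 40, 48, 23, 30, 3, 7])
Split into [7, 40, 48] and [23, 30, 3, 7]
Left sorted: [7, 40, 48]
Right sorted: [3, 7, 23, 30]
Merge [7, 40, 48] and [3, 7, 23, 30]
= [3, 7, 7, 23, 30, 40, 48]


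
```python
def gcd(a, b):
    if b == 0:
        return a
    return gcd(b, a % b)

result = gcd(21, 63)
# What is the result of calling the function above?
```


gcd(21, 63)
= gcd(63, 21 % 63) = gcd(63, 21)
= gcd(21, 63 % 21) = gcd(21, 0)
b == 0, return a = 21


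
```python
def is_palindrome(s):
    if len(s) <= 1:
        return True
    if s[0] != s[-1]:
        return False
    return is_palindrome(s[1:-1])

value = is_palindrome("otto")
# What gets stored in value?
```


is_palindrome("otto")
"otto": s[0]='o' == s[-1]='o' -> is_palindrome("tt")
"tt": s[0]='t' == s[-1]='t' -> is_palindrome("")
"": len <= 1 -> True
= True


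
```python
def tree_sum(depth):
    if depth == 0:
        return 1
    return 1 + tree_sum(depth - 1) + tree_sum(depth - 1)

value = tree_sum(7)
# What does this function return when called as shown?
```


tree_sum(7)
= 1 + tree_sum(6) + tree_sum(6)
= 1 + 2 * tree_sum(6)
tree_sum(k) = 2^(k+1) - 1
tree_sum(0) = 1
tree_sum(1) = 3
tree_sum(2) = 7
tree_sum(3) = 15
tree_sum(4) = 31
tree_sum(7) = 2^8 - 1 = 255


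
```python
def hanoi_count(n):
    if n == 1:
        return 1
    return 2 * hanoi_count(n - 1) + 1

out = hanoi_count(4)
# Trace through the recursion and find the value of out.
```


hanoi_count(4)
= 2 * hanoi_count(3) + 1
= 2 * (2 * hanoi_count(2) + 1) + 1
= 2 * (2 * (2 * hanoi_count(1) + 1) + 1) + 1
Now compute bottom-up:
hanoi_count(1) = 1
hanoi_count(2) = 2 * 1 + 1 = 3
hanoi_count(3) = 2 * 3 + 1 = 7
hanoi_count(4) = 2 * 7 + 1 = 15
= 15


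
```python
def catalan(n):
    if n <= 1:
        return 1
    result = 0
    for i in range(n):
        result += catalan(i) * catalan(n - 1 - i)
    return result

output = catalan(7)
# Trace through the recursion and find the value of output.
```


catalan(7)
= sum of catalan(i) * catalan(7-1-i) for i in 0..6
First compute sub-values bottom-up:
  catalan(0) = 1, catalan(1) = 1
  catalan(2) = 1*1 + 1*1 = 2
  catalan(3) = 1*2 + 1*1 + 2*1 = 5
  catalan(4) = 1*5 + 1*2 + 2*1 + 5*1 = 14
  catalan(5) = 1*14 + 1*5 + 2*2 + 5*1 + 14*1 = 42
  catalan(6) = 1*42 + 1*14 + 2*5 + 5*2 + 14*1 + 42*1 = 132
Now catalan(7):
  catalan(0)*catalan(6) = 1*132 = 132
  catalan(1)*catalan(5) = 1*42 = 42
  catalan(2)*catalan(4) = 2*14 = 28
  catalan(3)*catalan(3) = 5*5 = 25
  catalan(4)*catalan(2) = 14*2 = 28
  catalan(5)*catalan(1) = 42*1 = 42
  catalan(6)*catalan(0) = 132*1 = 132
= 132 + 42 + 28 + 25 + 28 + 42 + 132
= 429


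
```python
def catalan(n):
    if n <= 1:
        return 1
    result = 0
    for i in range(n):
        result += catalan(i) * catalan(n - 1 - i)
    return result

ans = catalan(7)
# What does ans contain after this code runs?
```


catalan(7)
= sum of catalan(i) * catalan(7-1-i) for i in 0..6
First compute sub-values bottom-up:
  catalan(0) = 1, catalan(1) = 1
  catalan(2) = 1*1 + 1*1 = 2
  catalan(3) = 1*2 + 1*1 + 2*1 = 5
  catalan(4) = 1*5 + 1*2 + 2*1 + 5*1 = 14
  catalan(5) = 1*14 + 1*5 + 2*2 + 5*1 + 14*1 = 42
  catalan(6) = 1*42 + 1*14 + 2*5 + 5*2 + 14*1 + 42*1 = 132
Now catalan(7):
  catalan(0)*catalan(6) = 1*132 = 132
  catalan(1)*catalan(5) = 1*42 = 42
  catalan(2)*catalan(4) = 2*14 = 28
  catalan(3)*catalan(3) = 5*5 = 25
  catalan(4)*catalan(2) = 14*2 = 28
  catalan(5)*catalan(1) = 42*1 = 42
  catalan(6)*catalan(0) = 132*1 = 132
= 132 + 42 + 28 + 25 + 28 + 42 + 132
= 429


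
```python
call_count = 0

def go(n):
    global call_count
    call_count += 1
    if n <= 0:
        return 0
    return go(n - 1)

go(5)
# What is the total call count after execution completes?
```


go(5) calls go(4) calls ... calls go(0)
Total calls: 5 + 1 (for base case) = 6


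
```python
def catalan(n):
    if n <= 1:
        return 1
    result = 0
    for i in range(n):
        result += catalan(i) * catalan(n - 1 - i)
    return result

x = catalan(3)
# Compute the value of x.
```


catalan(3)
= sum of catalan(i) * catalan(3-1-i) for i in 0..2
First compute sub-values bottom-up:
  catalan(0) = 1, catalan(1) = 1
  catalan(2) = 1*1 + 1*1 = 2
Now catalan(3):
  catalan(0)*catalan(2) = 1*2 = 2
  catalan(1)*catalan(1) = 1*1 = 1
  catalan(2)*catalan(0) = 2*1 = 2
= 2 + 1 + 2
= 5


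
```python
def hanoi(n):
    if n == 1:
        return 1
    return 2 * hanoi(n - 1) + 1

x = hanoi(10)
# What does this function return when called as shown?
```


hanoi(10)
= 2 * hanoi(9) + 1
= 2 * (2 * hanoi(8) + 1) + 1
= 2 * (2 * (2 * hanoi(7) + 1) + 1) + 1
= 2 * (2 * (2 * (2 * hanoi(6) + 1) + 1) + 1) + 1
= 2 * (2 * (2 * (2 * (2 * hanoi(5) + 1) + 1) + 1) + 1) + 1
= 2 * (2 * (2 * (2 * (2 * (2 * hanoi(4) + 1) + 1) + 1) + 1) + 1) + 1
= 2 * (2 * (2 * (2 * (2 * (2 * (2 * hanoi(3) + 1) + 1) + 1) + 1) + 1) + 1) + 1
= 2 * (2 * (2 * (2 * (2 * (2 * (2 * (2 * hanoi(2) + 1) + 1) + 1) + 1) + 1) + 1) + 1) + 1
= 2 * (2 * (2 * (2 * (2 * (2 * (2 * (2 * (2 * hanoi(1) + 1) + 1) + 1) + 1) + 1) + 1) + 1) + 1) + 1
Now compute bottom-up:
hanoi(1) = 1
hanoi(2) = 2 * 1 + 1 = 3
hanoi(3) = 2 * 3 + 1 = 7
hanoi(4) = 2 * 7 + 1 = 15
hanoi(5) = 2 * 15 + 1 = 31
hanoi(6) = 2 * 31 + 1 = 63
hanoi(7) = 2 * 63 + 1 = 127
hanoi(8) = 2 * 127 + 1 = 255
hanoi(9) = 2 * 255 + 1 = 511
hanoi(10) = 2 * 511 + 1 = 1023
= 1023


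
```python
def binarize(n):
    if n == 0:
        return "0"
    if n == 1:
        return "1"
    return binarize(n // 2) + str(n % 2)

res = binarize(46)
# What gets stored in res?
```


binarize(46)
= binarize(23) + "0"
= binarize(11) + "1" + "0"
= binarize(5) + "1" + "1" + "0"
= binarize(2) + "1" + "1" + "1" + "0"
= binarize(1) + "0" + "1" + "1" + "1" + "0"
= "1" + "0" + "1" + "1" + "1" + "0"
= "101110"


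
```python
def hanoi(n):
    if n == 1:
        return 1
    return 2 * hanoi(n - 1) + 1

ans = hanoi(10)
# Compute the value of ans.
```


hanoi(10)
= 2 * hanoi(9) + 1
= 2 * (2 * hanoi(8) + 1) + 1
= 2 * (2 * (2 * hanoi(7) + 1) + 1) + 1
= 2 * (2 * (2 * (2 * hanoi(6) + 1) + 1) + 1) + 1
= 2 * (2 * (2 * (2 * (2 * hanoi(5) + 1) + 1) + 1) + 1) + 1
= 2 * (2 * (2 * (2 * (2 * (2 * hanoi(4) + 1) + 1) + 1) + 1) + 1) + 1
= 2 * (2 * (2 * (2 * (2 * (2 * (2 * hanoi(3) + 1) + 1) + 1) + 1) + 1) + 1) + 1
= 2 * (2 * (2 * (2 * (2 * (2 * (2 * (2 * hanoi(2) + 1) + 1) + 1) + 1) + 1) + 1) + 1) + 1
= 2 * (2 * (2 * (2 * (2 * (2 * (2 * (2 * (2 * hanoi(1) + 1) + 1) + 1) + 1) + 1) + 1) + 1) + 1) + 1
Now compute bottom-up:
hanoi(1) = 1
hanoi(2) = 2 * 1 + 1 = 3
hanoi(3) = 2 * 3 + 1 = 7
hanoi(4) = 2 * 7 + 1 = 15
hanoi(5) = 2 * 15 + 1 = 31
hanoi(6) = 2 * 31 + 1 = 63
hanoi(7) = 2 * 63 + 1 = 127
hanoi(8) = 2 * 127 + 1 = 255
hanoi(9) = 2 * 255 + 1 = 511
hanoi(10) = 2 * 511 + 1 = 1023
= 1023


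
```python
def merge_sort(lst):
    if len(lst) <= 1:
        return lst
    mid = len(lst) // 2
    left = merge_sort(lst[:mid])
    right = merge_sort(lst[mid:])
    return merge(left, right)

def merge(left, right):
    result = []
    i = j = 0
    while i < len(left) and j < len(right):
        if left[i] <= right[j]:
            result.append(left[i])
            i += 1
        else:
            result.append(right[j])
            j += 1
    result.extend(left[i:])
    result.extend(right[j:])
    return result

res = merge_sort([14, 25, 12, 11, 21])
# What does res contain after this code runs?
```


merge_sort([14, 25, 12, 11, 21])
Split into [14, 25] and [12, 11, 21]
Left sorted: [14, 25]
Right sorted: [11, 12, 21]
Merge [14, 25] and [11, 12, 21]
= [11, 12, 14, 21, 25]


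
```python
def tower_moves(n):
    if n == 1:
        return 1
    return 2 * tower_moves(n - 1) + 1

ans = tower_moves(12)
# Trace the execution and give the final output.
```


tower_moves(12)
= 2 * tower_moves(11) + 1
= 2 * (2 * tower_moves(10) + 1) + 1
= 2 * (2 * (2 * tower_moves(9) + 1) + 1) + 1
= 2 * (2 * (2 * (2 * tower_moves(8) + 1) + 1) + 1) + 1
= 2 * (2 * (2 * (2 * (2 * tower_moves(7) + 1) + 1) + 1) + 1) + 1
= 2 * (2 * (2 * (2 * (2 * (2 * tower_moves(6) + 1) + 1) + 1) + 1) + 1) + 1
= 2 * (2 * (2 * (2 * (2 * (2 * (2 * tower_moves(5) + 1) + 1) + 1) + 1) + 1) + 1) + 1
= 2 * (2 * (2 * (2 * (2 * (2 * (2 * (2 * tower_moves(4) + 1) + 1) + 1) + 1) + 1) + 1) + 1) + 1
= 2 * (2 * (2 * (2 * (2 * (2 * (2 * (2 * (2 * tower_moves(3) + 1) + 1) + 1) + 1) + 1) + 1) + 1) + 1) + 1
= 2 * (2 * (2 * (2 * (2 * (2 * (2 * (2 * (2 * (2 * tower_moves(2) + 1) + 1) + 1) + 1) + 1) + 1) + 1) + 1) + 1) + 1
= 2 * (2 * (2 * (2 * (2 * (2 * (2 * (2 * (2 * (2 * (2 * tower_moves(1) + 1) + 1) + 1) + 1) + 1) + 1) + 1) + 1) + 1) + 1) + 1
Now compute bottom-up:
tower_moves(1) = 1
tower_moves(2) = 2 * 1 + 1 = 3
tower_moves(3) = 2 * 3 + 1 = 7
tower_moves(4) = 2 * 7 + 1 = 15
tower_moves(5) = 2 * 15 + 1 = 31
tower_moves(6) = 2 * 31 + 1 = 63
tower_moves(7) = 2 * 63 + 1 = 127
tower_moves(8) = 2 * 127 + 1 = 255
tower_moves(9) = 2 * 255 + 1 = 511
tower_moves(10) = 2 * 511 + 1 = 1023
tower_moves(11) = 2 * 1023 + 1 = 2047
tower_moves(12) = 2 * 2047 + 1 = 4095
= 4095


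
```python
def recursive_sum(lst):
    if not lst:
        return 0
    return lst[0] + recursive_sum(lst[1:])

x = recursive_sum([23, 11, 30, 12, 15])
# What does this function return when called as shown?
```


recursive_sum([23, 11, 30, 12, 15])
= 23 + recursive_sum([11, 30, 12, 15])
= 23 + 11 + recursive_sum([30, 12, 15])
= 23 + 11 + 30 + recursive_sum([12, 15])
= 23 + 11 + 30 + 12 + recursive_sum([15])
= 23 + 11 + 30 + 12 + 15 + recursive_sum([])
= 23 + 11 + 30 + 12 + 15 + 0
= 91


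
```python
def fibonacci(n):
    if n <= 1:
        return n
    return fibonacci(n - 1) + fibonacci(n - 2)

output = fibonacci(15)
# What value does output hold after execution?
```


fibonacci(15)
= fibonacci(14) + fibonacci(13)
= (fibonacci(13) + fibonacci(12)) + fibonacci(13)
Computing bottom-up: fibonacci(0)=0, fibonacci(1)=1, fibonacci(2)=1, fibonacci(3)=2, fibonacci(4)=3, fibonacci(5)=5, fibonacci(6)=8, fibonacci(7)=13, fibonacci(8)=21, fibonacci(9)=34, fibonacci(10)=55, fibonacci(11)=89, fibonacci(12)=144, fibonacci(13)=233, fibonacci(14)=377, fibonacci(15)=610
= 610


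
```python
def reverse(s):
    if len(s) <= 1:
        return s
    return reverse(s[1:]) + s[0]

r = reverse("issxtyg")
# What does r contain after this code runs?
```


reverse("issxtyg")
= reverse("ssxtyg") + "i"
= reverse("sxtyg") + "s" + "i"
= reverse("xtyg") + "s" + "s" + "i"
= reverse("tyg") + "x" + "s" + "s" + "i"
= reverse("yg") + "t" + "x" + "s" + "s" + "i"
= reverse("g") + "y" + "t" + "x" + "s" + "s" + "i"
= "g" + "y" + "t" + "x" + "s" + "s" + "i"
= "gytxssi"


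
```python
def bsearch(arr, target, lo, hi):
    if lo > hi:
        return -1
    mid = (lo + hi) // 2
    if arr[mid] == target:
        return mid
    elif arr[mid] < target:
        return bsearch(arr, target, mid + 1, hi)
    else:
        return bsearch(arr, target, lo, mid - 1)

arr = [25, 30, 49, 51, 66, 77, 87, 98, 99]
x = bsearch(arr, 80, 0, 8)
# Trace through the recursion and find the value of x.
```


bsearch(arr, 80, 0, 8)
lo=0, hi=8, mid=4, arr[mid]=66
66 < 80, search right half
lo=5, hi=8, mid=6, arr[mid]=87
87 > 80, search left half
lo=5, hi=5, mid=5, arr[mid]=77
77 < 80, search right half
lo > hi, target not found, return -1
= -1


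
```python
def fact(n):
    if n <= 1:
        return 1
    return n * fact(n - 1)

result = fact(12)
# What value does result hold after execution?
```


fact(12)
= 12 * fact(11)
= 12 * 11 * fact(10)
= 12 * 11 * 10 * fact(9)
= 12 * 11 * 10 * 9 * fact(8)
= 12 * 11 * 10 * 9 * 8 * fact(7)
= 12 * 11 * 10 * 9 * 8 * 7 * fact(6)
= 12 * 11 * 10 * 9 * 8 * 7 * 6 * fact(5)
= 12 * 11 * 10 * 9 * 8 * 7 * 6 * 5 * fact(4)
= 12 * 11 * 10 * 9 * 8 * 7 * 6 * 5 * 4 * fact(3)
= 12 * 11 * 10 * 9 * 8 * 7 * 6 * 5 * 4 * 3 * fact(2)
= 12 * 11 * 10 * 9 * 8 * 7 * 6 * 5 * 4 * 3 * 2 * fact(1)
= 12 * 11 * 10 * 9 * 8 * 7 * 6 * 5 * 4 * 3 * 2 * 1
= 479001600


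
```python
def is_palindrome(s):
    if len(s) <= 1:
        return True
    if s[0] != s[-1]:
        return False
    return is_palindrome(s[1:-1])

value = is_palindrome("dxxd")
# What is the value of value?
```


is_palindrome("dxxd")
"dxxd": s[0]='d' == s[-1]='d' -> is_palindrome("xx")
"xx": s[0]='x' == s[-1]='x' -> is_palindrome("")
"": len <= 1 -> True
= True


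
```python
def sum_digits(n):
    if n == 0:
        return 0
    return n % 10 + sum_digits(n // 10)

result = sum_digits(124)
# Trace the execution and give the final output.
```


sum_digits(124)
= 4 + sum_digits(12)
= 4 + 2 + sum_digits(1)
= 4 + 2 + 1 + sum_digits(0)
= 4 + 2 + 1 + 0
= 7


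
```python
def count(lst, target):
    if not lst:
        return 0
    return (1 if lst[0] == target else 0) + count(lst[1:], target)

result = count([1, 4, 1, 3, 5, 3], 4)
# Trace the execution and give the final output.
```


count([1, 4, 1, 3, 5, 3], 4)
lst[0]=1 != 4: 0 + count([4, 1, 3, 5, 3], 4)
lst[0]=4 == 4: 1 + count([1, 3, 5, 3], 4)
lst[0]=1 != 4: 0 + count([3, 5, 3], 4)
lst[0]=3 != 4: 0 + count([5, 3], 4)
lst[0]=5 != 4: 0 + count([3], 4)
lst[0]=3 != 4: 0 + count([], 4)
= 1


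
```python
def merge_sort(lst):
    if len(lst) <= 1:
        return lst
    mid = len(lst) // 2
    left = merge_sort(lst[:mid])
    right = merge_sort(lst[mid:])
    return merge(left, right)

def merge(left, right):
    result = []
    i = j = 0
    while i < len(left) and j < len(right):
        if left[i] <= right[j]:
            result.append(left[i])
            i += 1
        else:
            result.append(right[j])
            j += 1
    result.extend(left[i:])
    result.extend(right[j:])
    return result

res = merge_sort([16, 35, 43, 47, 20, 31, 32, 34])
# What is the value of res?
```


merge_sort([16, 35, 43, 47, 20, 31, 32, 34])
Split into [16, 35, 43, 47] and [20, 31, 32, 34]
Left sorted: [16, 35, 43, 47]
Right sorted: [20, 31, 32, 34]
Merge [16, 35, 43, 47] and [20, 31, 32, 34]
= [16, 20, 31, 32, 34, 35, 43, 47]


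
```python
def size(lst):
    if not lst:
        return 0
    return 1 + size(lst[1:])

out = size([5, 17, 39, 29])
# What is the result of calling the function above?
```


size([5, 17, 39, 29])
= 1 + size([17, 39, 29])
= 1 + 1 + size([39, 29])
= 1 + 1 + 1 + size([29])
= 1 + 1 + 1 + 1 + size([])
= 1 + 1 + 1 + 1 + 0
= 4


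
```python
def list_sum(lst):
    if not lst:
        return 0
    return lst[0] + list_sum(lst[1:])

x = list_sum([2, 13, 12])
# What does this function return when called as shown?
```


list_sum([2, 13, 12])
= 2 + list_sum([13, 12])
= 2 + 13 + list_sum([12])
= 2 + 13 + 12 + list_sum([])
= 2 + 13 + 12 + 0
= 27


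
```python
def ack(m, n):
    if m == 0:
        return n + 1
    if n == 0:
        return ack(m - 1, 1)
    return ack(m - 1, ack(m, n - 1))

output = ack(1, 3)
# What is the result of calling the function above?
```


ack(1, 3)
= ack(0, ack(1, 2))
First compute ack(1, 2) = 4
= ack(0, 4)
= 5


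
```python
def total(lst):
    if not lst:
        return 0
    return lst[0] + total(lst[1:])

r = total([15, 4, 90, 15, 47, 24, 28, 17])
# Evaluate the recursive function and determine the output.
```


total([15, 4, 90, 15, 47, 24, 28, 17])
= 15 + total([4, 90, 15, 47, 24, 28, 17])
= 15 + 4 + total([90, 15, 47, 24, 28, 17])
= 15 + 4 + 90 + total([15, 47, 24, 28, 17])
= 15 + 4 + 90 + 15 + total([47, 24, 28, 17])
= 15 + 4 + 90 + 15 + 47 + total([24, 28, 17])
= 15 + 4 + 90 + 15 + 47 + 24 + total([28, 17])
= 15 + 4 + 90 + 15 + 47 + 24 + 28 + total([17])
= 15 + 4 + 90 + 15 + 47 + 24 + 28 + 17 + total([])
= 15 + 4 + 90 + 15 + 47 + 24 + 28 + 17 + 0
= 240


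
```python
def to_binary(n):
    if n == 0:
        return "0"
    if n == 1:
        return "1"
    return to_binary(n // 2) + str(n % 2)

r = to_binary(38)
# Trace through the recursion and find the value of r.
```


to_binary(38)
= to_binary(19) + "0"
= to_binary(9) + "1" + "0"
= to_binary(4) + "1" + "1" + "0"
= to_binary(2) + "0" + "1" + "1" + "0"
= to_binary(1) + "0" + "0" + "1" + "1" + "0"
= "1" + "0" + "0" + "1" + "1" + "0"
= "100110"


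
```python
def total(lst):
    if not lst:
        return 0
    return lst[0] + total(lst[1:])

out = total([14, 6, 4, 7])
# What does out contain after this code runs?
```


total([14, 6, 4, 7])
= 14 + total([6, 4, 7])
= 14 + 6 + total([4, 7])
= 14 + 6 + 4 + total([7])
= 14 + 6 + 4 + 7 + total([])
= 14 + 6 + 4 + 7 + 0
= 31


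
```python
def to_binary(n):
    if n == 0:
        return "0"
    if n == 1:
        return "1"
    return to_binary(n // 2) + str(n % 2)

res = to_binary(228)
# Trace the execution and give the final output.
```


to_binary(228)
= to_binary(114) + "0"
= to_binary(57) + "0" + "0"
= to_binary(28) + "1" + "0" + "0"
= to_binary(14) + "0" + "1" + "0" + "0"
= to_binary(7) + "0" + "0" + "1" + "0" + "0"
= to_binary(3) + "1" + "0" + "0" + "1" + "0" + "0"
= to_binary(1) + "1" + "1" + "0" + "0" + "1" + "0" + "0"
= "1" + "1" + "1" + "0" + "0" + "1" + "0" + "0"
= "11100100"


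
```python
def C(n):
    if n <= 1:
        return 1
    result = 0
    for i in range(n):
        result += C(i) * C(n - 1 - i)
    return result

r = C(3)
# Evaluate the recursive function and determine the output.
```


C(3)
= sum of C(i) * C(3-1-i) for i in 0..2
First compute sub-values bottom-up:
  C(0) = 1, C(1) = 1
  C(2) = 1*1 + 1*1 = 2
Now C(3):
  C(0)*C(2) = 1*2 = 2
  C(1)*C(1) = 1*1 = 1
  C(2)*C(0) = 2*1 = 2
= 2 + 1 + 2
= 5


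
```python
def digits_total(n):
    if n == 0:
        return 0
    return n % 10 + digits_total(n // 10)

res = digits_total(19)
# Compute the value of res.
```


digits_total(19)
= 9 + digits_total(1)
= 9 + 1 + digits_total(0)
= 9 + 1 + 0
= 10


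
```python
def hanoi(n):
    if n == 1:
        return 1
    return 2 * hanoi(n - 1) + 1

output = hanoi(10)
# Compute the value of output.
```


hanoi(10)
= 2 * hanoi(9) + 1
= 2 * (2 * hanoi(8) + 1) + 1
= 2 * (2 * (2 * hanoi(7) + 1) + 1) + 1
= 2 * (2 * (2 * (2 * hanoi(6) + 1) + 1) + 1) + 1
= 2 * (2 * (2 * (2 * (2 * hanoi(5) + 1) + 1) + 1) + 1) + 1
= 2 * (2 * (2 * (2 * (2 * (2 * hanoi(4) + 1) + 1) + 1) + 1) + 1) + 1
= 2 * (2 * (2 * (2 * (2 * (2 * (2 * hanoi(3) + 1) + 1) + 1) + 1) + 1) + 1) + 1
= 2 * (2 * (2 * (2 * (2 * (2 * (2 * (2 * hanoi(2) + 1) + 1) + 1) + 1) + 1) + 1) + 1) + 1
= 2 * (2 * (2 * (2 * (2 * (2 * (2 * (2 * (2 * hanoi(1) + 1) + 1) + 1) + 1) + 1) + 1) + 1) + 1) + 1
Now compute bottom-up:
hanoi(1) = 1
hanoi(2) = 2 * 1 + 1 = 3
hanoi(3) = 2 * 3 + 1 = 7
hanoi(4) = 2 * 7 + 1 = 15
hanoi(5) = 2 * 15 + 1 = 31
hanoi(6) = 2 * 31 + 1 = 63
hanoi(7) = 2 * 63 + 1 = 127
hanoi(8) = 2 * 127 + 1 = 255
hanoi(9) = 2 * 255 + 1 = 511
hanoi(10) = 2 * 511 + 1 = 1023
= 1023


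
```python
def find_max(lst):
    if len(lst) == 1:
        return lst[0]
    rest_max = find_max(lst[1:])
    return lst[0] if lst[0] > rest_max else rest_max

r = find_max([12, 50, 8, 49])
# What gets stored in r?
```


find_max([12, 50, 8, 49])
= compare 12 with find_max([50, 8, 49])
= compare 50 with find_max([8, 49])
= compare 8 with find_max([49])
Base: find_max([49]) = 49
compare 8 with 49: max = 49
compare 50 with 49: max = 50
compare 12 with 50: max = 50
= 50


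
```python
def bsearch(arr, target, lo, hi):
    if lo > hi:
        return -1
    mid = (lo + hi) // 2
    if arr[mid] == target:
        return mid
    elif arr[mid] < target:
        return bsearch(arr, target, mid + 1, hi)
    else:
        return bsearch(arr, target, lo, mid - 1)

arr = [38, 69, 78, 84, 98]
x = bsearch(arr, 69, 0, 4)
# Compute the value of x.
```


bsearch(arr, 69, 0, 4)
lo=0, hi=4, mid=2, arr[mid]=78
78 > 69, search left half
lo=0, hi=1, mid=0, arr[mid]=38
38 < 69, search right half
lo=1, hi=1, mid=1, arr[mid]=69
arr[1] == 69, found at index 1
= 1


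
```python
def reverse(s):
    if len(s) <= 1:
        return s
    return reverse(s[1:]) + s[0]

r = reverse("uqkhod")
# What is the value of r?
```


reverse("uqkhod")
= reverse("qkhod") + "u"
= reverse("khod") + "q" + "u"
= reverse("hod") + "k" + "q" + "u"
= reverse("od") + "h" + "k" + "q" + "u"
= reverse("d") + "o" + "h" + "k" + "q" + "u"
= "d" + "o" + "h" + "k" + "q" + "u"
= "dohkqu"


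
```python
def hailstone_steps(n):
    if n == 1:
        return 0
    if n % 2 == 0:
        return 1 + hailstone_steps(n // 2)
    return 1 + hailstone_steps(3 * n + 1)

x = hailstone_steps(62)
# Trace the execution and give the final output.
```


hailstone_steps(62)
62 is even -> hailstone_steps(31)
31 is odd -> 3*31+1 = 94 -> hailstone_steps(94)
94 is even -> hailstone_steps(47)
47 is odd -> 3*47+1 = 142 -> hailstone_steps(142)
142 is even -> hailstone_steps(71)
71 is odd -> 3*71+1 = 214 -> hailstone_steps(214)
214 is even -> hailstone_steps(107)
107 is odd -> 3*107+1 = 322 -> hailstone_steps(322)
322 is even -> hailstone_steps(161)
161 is odd -> 3*161+1 = 484 -> hailstone_steps(484)
484 is even -> hailstone_steps(242)
242 is even -> hailstone_steps(121)
121 is odd -> 3*121+1 = 364 -> hailstone_steps(364)
364 is even -> hailstone_steps(182)
182 is even -> hailstone_steps(91)
91 is odd -> 3*91+1 = 274 -> hailstone_steps(274)
274 is even -> hailstone_steps(137)
137 is odd -> 3*137+1 = 412 -> hailstone_steps(412)
412 is even -> hailstone_steps(206)
206 is even -> hailstone_steps(103)
103 is odd -> 3*103+1 = 310 -> hailstone_steps(310)
310 is even -> hailstone_steps(155)
155 is odd -> 3*155+1 = 466 -> hailstone_steps(466)
466 is even -> hailstone_steps(233)
233 is odd -> 3*233+1 = 700 -> hailstone_steps(700)
700 is even -> hailstone_steps(350)
350 is even -> hailstone_steps(175)
175 is odd -> 3*175+1 = 526 -> hailstone_steps(526)
526 is even -> hailstone_steps(263)
263 is odd -> 3*263+1 = 790 -> hailstone_steps(790)
790 is even -> hailstone_steps(395)
395 is odd -> 3*395+1 = 1186 -> hailstone_steps(1186)
1186 is even -> hailstone_steps(593)
593 is odd -> 3*593+1 = 1780 -> hailstone_steps(1780)
1780 is even -> hailstone_steps(890)
890 is even -> hailstone_steps(445)
445 is odd -> 3*445+1 = 1336 -> hailstone_steps(1336)
1336 is even -> hailstone_steps(668)
668 is even -> hailstone_steps(334)
334 is even -> hailstone_steps(167)
167 is odd -> 3*167+1 = 502 -> hailstone_steps(502)
502 is even -> hailstone_steps(251)
251 is odd -> 3*251+1 = 754 -> hailstone_steps(754)
754 is even -> hailstone_steps(377)
377 is odd -> 3*377+1 = 1132 -> hailstone_steps(1132)
1132 is even -> hailstone_steps(566)
566 is even -> hailstone_steps(283)
283 is odd -> 3*283+1 = 850 -> hailstone_steps(850)
850 is even -> hailstone_steps(425)
425 is odd -> 3*425+1 = 1276 -> hailstone_steps(1276)
1276 is even -> hailstone_steps(638)
638 is even -> hailstone_steps(319)
319 is odd -> 3*319+1 = 958 -> hailstone_steps(958)
958 is even -> hailstone_steps(479)
479 is odd -> 3*479+1 = 1438 -> hailstone_steps(1438)
1438 is even -> hailstone_steps(719)
719 is odd -> 3*719+1 = 2158 -> hailstone_steps(2158)
2158 is even -> hailstone_steps(1079)
1079 is odd -> 3*1079+1 = 3238 -> hailstone_steps(3238)
3238 is even -> hailstone_steps(1619)
1619 is odd -> 3*1619+1 = 4858 -> hailstone_steps(4858)
4858 is even -> hailstone_steps(2429)
2429 is odd -> 3*2429+1 = 7288 -> hailstone_steps(7288)
7288 is even -> hailstone_steps(3644)
3644 is even -> hailstone_steps(1822)
1822 is even -> hailstone_steps(911)
911 is odd -> 3*911+1 = 2734 -> hailstone_steps(2734)
2734 is even -> hailstone_steps(1367)
1367 is odd -> 3*1367+1 = 4102 -> hailstone_steps(4102)
4102 is even -> hailstone_steps(2051)
2051 is odd -> 3*2051+1 = 6154 -> hailstone_steps(6154)
6154 is even -> hailstone_steps(3077)
3077 is odd -> 3*3077+1 = 9232 -> hailstone_steps(9232)
9232 is even -> hailstone_steps(4616)
4616 is even -> hailstone_steps(2308)
2308 is even -> hailstone_steps(1154)
1154 is even -> hailstone_steps(577)
577 is odd -> 3*577+1 = 1732 -> hailstone_steps(1732)
1732 is even -> hailstone_steps(866)
866 is even -> hailstone_steps(433)
433 is odd -> 3*433+1 = 1300 -> hailstone_steps(1300)
1300 is even -> hailstone_steps(650)
650 is even -> hailstone_steps(325)
325 is odd -> 3*325+1 = 976 -> hailstone_steps(976)
976 is even -> hailstone_steps(488)
488 is even -> hailstone_steps(244)
244 is even -> hailstone_steps(122)
122 is even -> hailstone_steps(61)
61 is odd -> 3*61+1 = 184 -> hailstone_steps(184)
184 is even -> hailstone_steps(92)
92 is even -> hailstone_steps(46)
46 is even -> hailstone_steps(23)
23 is odd -> 3*23+1 = 70 -> hailstone_steps(70)
70 is even -> hailstone_steps(35)
35 is odd -> 3*35+1 = 106 -> hailstone_steps(106)
106 is even -> hailstone_steps(53)
53 is odd -> 3*53+1 = 160 -> hailstone_steps(160)
160 is even -> hailstone_steps(80)
80 is even -> hailstone_steps(40)
40 is even -> hailstone_steps(20)
20 is even -> hailstone_steps(10)
10 is even -> hailstone_steps(5)
5 is odd -> 3*5+1 = 16 -> hailstone_steps(16)
16 is even -> hailstone_steps(8)
8 is even -> hailstone_steps(4)
4 is even -> hailstone_steps(2)
2 is even -> hailstone_steps(1)
Reached 1 after 107 steps
= 107


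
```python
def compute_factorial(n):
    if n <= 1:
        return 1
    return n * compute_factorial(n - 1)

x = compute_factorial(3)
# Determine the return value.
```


compute_factorial(3)
= 3 * compute_factorial(2)
= 3 * 2 * compute_factorial(1)
= 3 * 2 * 1
= 6


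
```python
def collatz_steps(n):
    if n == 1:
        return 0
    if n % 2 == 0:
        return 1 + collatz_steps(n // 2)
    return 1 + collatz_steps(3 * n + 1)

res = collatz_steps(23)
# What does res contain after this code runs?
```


collatz_steps(23)
23 is odd -> 3*23+1 = 70 -> collatz_steps(70)
70 is even -> collatz_steps(35)
35 is odd -> 3*35+1 = 106 -> collatz_steps(106)
106 is even -> collatz_steps(53)
53 is odd -> 3*53+1 = 160 -> collatz_steps(160)
160 is even -> collatz_steps(80)
80 is even -> collatz_steps(40)
40 is even -> collatz_steps(20)
20 is even -> collatz_steps(10)
10 is even -> collatz_steps(5)
5 is odd -> 3*5+1 = 16 -> collatz_steps(16)
16 is even -> collatz_steps(8)
8 is even -> collatz_steps(4)
4 is even -> collatz_steps(2)
2 is even -> collatz_steps(1)
Reached 1 after 15 steps
= 15


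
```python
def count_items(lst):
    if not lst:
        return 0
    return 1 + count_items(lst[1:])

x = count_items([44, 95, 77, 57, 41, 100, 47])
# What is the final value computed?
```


count_items([44, 95, 77, 57, 41, 100, 47])
= 1 + count_items([95, 77, 57, 41, 100, 47])
= 1 + 1 + count_items([77, 57, 41, 100, 47])
= 1 + 1 + 1 + count_items([57, 41, 100, 47])
= 1 + 1 + 1 + 1 + count_items([41, 100, 47])
= 1 + 1 + 1 + 1 + 1 + count_items([100, 47])
= 1 + 1 + 1 + 1 + 1 + 1 + count_items([47])
= 1 + 1 + 1 + 1 + 1 + 1 + 1 + count_items([])
= 1 + 1 + 1 + 1 + 1 + 1 + 1 + 0
= 7


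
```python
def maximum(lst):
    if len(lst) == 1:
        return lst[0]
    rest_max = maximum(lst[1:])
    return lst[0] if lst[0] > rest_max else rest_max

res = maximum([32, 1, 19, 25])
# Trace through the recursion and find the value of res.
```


maximum([32, 1, 19, 25])
= compare 32 with maximum([1, 19, 25])
= compare 1 with maximum([19, 25])
= compare 19 with maximum([25])
Base: maximum([25]) = 25
compare 19 with 25: max = 25
compare 1 with 25: max = 25
compare 32 with 25: max = 32
= 32


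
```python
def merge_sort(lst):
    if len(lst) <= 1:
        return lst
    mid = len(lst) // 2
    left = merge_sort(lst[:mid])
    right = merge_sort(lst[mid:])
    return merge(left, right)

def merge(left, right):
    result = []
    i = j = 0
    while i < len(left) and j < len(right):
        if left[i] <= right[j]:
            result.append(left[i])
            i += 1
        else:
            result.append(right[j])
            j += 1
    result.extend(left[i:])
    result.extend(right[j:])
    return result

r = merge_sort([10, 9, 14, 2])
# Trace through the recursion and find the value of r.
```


merge_sort([10, 9, 14, 2])
Split into [10, 9] and [14, 2]
Left sorted: [9, 10]
Right sorted: [2, 14]
Merge [9, 10] and [2, 14]
= [2, 9, 10, 14]


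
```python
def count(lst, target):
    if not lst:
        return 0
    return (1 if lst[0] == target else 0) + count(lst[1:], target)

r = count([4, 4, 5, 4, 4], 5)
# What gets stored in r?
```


count([4, 4, 5, 4, 4], 5)
lst[0]=4 != 5: 0 + count([4, 5, 4, 4], 5)
lst[0]=4 != 5: 0 + count([5, 4, 4], 5)
lst[0]=5 == 5: 1 + count([4, 4], 5)
lst[0]=4 != 5: 0 + count([4], 5)
lst[0]=4 != 5: 0 + count([], 5)
= 1


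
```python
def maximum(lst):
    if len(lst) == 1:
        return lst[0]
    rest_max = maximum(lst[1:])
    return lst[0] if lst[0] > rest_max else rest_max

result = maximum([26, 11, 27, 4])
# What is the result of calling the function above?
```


maximum([26, 11, 27, 4])
= compare 26 with maximum([11, 27, 4])
= compare 11 with maximum([27, 4])
= compare 27 with maximum([4])
Base: maximum([4]) = 4
compare 27 with 4: max = 27
compare 11 with 27: max = 27
compare 26 with 27: max = 27
= 27


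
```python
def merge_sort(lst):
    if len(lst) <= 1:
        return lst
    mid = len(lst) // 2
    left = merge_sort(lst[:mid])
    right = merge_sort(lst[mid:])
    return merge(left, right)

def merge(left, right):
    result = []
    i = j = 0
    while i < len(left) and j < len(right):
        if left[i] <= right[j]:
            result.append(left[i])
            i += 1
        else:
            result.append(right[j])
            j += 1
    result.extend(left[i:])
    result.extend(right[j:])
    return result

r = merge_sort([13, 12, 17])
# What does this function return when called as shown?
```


merge_sort([13, 12, 17])
Split into [13] and [12, 17]
Left sorted: [13]
Right sorted: [12, 17]
Merge [13] and [12, 17]
= [12, 13, 17]


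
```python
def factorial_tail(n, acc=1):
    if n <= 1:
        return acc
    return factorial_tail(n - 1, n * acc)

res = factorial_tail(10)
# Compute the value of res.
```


factorial_tail(10, 1)
= factorial_tail(9, 10 * 1) = factorial_tail(9, 10)
= factorial_tail(8, 9 * 10) = factorial_tail(8, 90)
= factorial_tail(7, 8 * 90) = factorial_tail(7, 720)
= factorial_tail(6, 7 * 720) = factorial_tail(6, 5040)
= factorial_tail(5, 6 * 5040) = factorial_tail(5, 30240)
= factorial_tail(4, 5 * 30240) = factorial_tail(4, 151200)
= factorial_tail(3, 4 * 151200) = factorial_tail(3, 604800)
= factorial_tail(2, 3 * 604800) = factorial_tail(2, 1814400)
= factorial_tail(1, 2 * 1814400) = factorial_tail(1, 3628800)
n <= 1, return acc = 3628800


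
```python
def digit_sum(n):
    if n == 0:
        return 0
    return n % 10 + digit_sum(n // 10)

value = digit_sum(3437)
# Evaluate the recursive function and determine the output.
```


digit_sum(3437)
= 7 + digit_sum(343)
= 7 + 3 + digit_sum(34)
= 7 + 3 + 4 + digit_sum(3)
= 7 + 3 + 4 + 3 + digit_sum(0)
= 7 + 3 + 4 + 3 + 0
= 17


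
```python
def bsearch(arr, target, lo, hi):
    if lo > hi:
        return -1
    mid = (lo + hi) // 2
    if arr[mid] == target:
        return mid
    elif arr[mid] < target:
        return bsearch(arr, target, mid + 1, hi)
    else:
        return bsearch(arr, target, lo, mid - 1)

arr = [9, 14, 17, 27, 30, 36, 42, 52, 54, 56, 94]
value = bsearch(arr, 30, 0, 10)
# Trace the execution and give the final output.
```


bsearch(arr, 30, 0, 10)
lo=0, hi=10, mid=5, arr[mid]=36
36 > 30, search left half
lo=0, hi=4, mid=2, arr[mid]=17
17 < 30, search right half
lo=3, hi=4, mid=3, arr[mid]=27
27 < 30, search right half
lo=4, hi=4, mid=4, arr[mid]=30
arr[4] == 30, found at index 4
= 4


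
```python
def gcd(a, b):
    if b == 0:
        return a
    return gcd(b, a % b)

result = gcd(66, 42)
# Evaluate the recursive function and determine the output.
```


gcd(66, 42)
= gcd(42, 66 % 42) = gcd(42, 24)
= gcd(24, 42 % 24) = gcd(24, 18)
= gcd(18, 24 % 18) = gcd(18, 6)
= gcd(6, 18 % 6) = gcd(6, 0)
b == 0, return a = 6


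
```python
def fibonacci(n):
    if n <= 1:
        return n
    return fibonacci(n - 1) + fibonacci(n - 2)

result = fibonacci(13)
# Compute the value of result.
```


fibonacci(13)
= fibonacci(12) + fibonacci(11)
= (fibonacci(11) + fibonacci(10)) + fibonacci(11)
Computing bottom-up: fibonacci(0)=0, fibonacci(1)=1, fibonacci(2)=1, fibonacci(3)=2, fibonacci(4)=3, fibonacci(5)=5, fibonacci(6)=8, fibonacci(7)=13, fibonacci(8)=21, fibonacci(9)=34, fibonacci(10)=55, fibonacci(11)=89, fibonacci(12)=144, fibonacci(13)=233
= 233


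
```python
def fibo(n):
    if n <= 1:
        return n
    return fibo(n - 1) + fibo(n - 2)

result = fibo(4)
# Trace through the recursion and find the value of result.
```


fibo(4)
= fibo(3) + fibo(2)
= (fibo(2) + fibo(1)) + fibo(2)
Computing bottom-up: fibo(0)=0, fibo(1)=1, fibo(2)=1, fibo(3)=2, fibo(4)=3
= 3


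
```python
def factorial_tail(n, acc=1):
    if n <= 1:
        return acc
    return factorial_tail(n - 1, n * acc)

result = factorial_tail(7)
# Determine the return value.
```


factorial_tail(7, 1)
= factorial_tail(6, 7 * 1) = factorial_tail(6, 7)
= factorial_tail(5, 6 * 7) = factorial_tail(5, 42)
= factorial_tail(4, 5 * 42) = factorial_tail(4, 210)
= factorial_tail(3, 4 * 210) = factorial_tail(3, 840)
= factorial_tail(2, 3 * 840) = factorial_tail(2, 2520)
= factorial_tail(1, 2 * 2520) = factorial_tail(1, 5040)
n <= 1, return acc = 5040


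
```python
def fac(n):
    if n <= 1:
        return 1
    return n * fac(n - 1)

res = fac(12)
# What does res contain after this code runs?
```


fac(12)
= 12 * fac(11)
= 12 * 11 * fac(10)
= 12 * 11 * 10 * fac(9)
= 12 * 11 * 10 * 9 * fac(8)
= 12 * 11 * 10 * 9 * 8 * fac(7)
= 12 * 11 * 10 * 9 * 8 * 7 * fac(6)
= 12 * 11 * 10 * 9 * 8 * 7 * 6 * fac(5)
= 12 * 11 * 10 * 9 * 8 * 7 * 6 * 5 * fac(4)
= 12 * 11 * 10 * 9 * 8 * 7 * 6 * 5 * 4 * fac(3)
= 12 * 11 * 10 * 9 * 8 * 7 * 6 * 5 * 4 * 3 * fac(2)
= 12 * 11 * 10 * 9 * 8 * 7 * 6 * 5 * 4 * 3 * 2 * fac(1)
= 12 * 11 * 10 * 9 * 8 * 7 * 6 * 5 * 4 * 3 * 2 * 1
= 479001600


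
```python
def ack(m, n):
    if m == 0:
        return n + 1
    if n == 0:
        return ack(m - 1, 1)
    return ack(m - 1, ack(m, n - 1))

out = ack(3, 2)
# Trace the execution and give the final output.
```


ack(3, 2)
= ack(2, ack(3, 1))
First compute ack(3, 1) = 13
= ack(2, 13)
= 29


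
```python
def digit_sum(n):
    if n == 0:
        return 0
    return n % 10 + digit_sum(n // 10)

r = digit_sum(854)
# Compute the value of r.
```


digit_sum(854)
= 4 + digit_sum(85)
= 4 + 5 + digit_sum(8)
= 4 + 5 + 8 + digit_sum(0)
= 4 + 5 + 8 + 0
= 17


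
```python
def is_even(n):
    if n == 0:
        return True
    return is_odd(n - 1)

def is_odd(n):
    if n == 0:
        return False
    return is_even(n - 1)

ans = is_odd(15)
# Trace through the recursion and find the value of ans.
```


is_odd(15)
= is_even(14)
= is_odd(13)
= is_even(12)
= is_odd(11)
= is_even(10)
= is_odd(9)
= is_even(8)
= is_odd(7)
= is_even(6)
= is_odd(5)
= is_even(4)
= is_odd(3)
= is_even(2)
= is_odd(1)
= is_even(0)
n == 0: return True
= True


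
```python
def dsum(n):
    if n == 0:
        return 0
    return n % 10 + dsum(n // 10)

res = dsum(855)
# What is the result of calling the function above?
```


dsum(855)
= 5 + dsum(85)
= 5 + 5 + dsum(8)
= 5 + 5 + 8 + dsum(0)
= 5 + 5 + 8 + 0
= 18
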